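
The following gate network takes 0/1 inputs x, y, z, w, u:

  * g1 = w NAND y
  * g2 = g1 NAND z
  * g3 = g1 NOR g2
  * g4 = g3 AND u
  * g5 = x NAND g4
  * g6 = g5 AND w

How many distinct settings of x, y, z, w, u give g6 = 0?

16

g6 = g5 AND w must be 0, so at least one of g5, w is 0.
Enumerating the 32 input combinations, 16 give g6 = 0 and 16 give g6 = 1.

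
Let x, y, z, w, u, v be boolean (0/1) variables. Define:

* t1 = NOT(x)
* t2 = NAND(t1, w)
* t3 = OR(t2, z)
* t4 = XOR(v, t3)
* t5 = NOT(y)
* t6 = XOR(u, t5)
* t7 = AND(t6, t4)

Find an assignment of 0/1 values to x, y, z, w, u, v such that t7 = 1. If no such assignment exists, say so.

t7 = AND(t6, t4) must be 1, so both t6 = 1 and t4 = 1.
t6 = XOR(u, t5) must be 1, so u and t5 differ.
t4 = XOR(v, t3) must be 1, so v and t3 differ.
Check with x=1, y=1, z=1, w=1, u=1, v=0:
t1 = NOT(x) = NOT 1 = 0
t2 = NAND(t1, w) = NAND(0, 1) = 1
t3 = OR(t2, z) = OR(1, 1) = 1
t4 = XOR(v, t3) = XOR(0, 1) = 1
t5 = NOT(y) = NOT 1 = 0
t6 = XOR(u, t5) = XOR(1, 0) = 1
t7 = AND(t6, t4) = AND(1, 1) = 1
So t7 = 1 as required.

x=1, y=1, z=1, w=1, u=1, v=0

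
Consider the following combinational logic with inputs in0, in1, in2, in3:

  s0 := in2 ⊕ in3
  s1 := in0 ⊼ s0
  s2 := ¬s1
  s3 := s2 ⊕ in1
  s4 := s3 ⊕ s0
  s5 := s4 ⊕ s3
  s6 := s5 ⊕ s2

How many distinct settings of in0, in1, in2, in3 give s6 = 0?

12

s6 = s5 ⊕ s2 must be 0, so s5 and s2 are equal.
Enumerating the 16 input combinations, 12 give s6 = 0 and 4 give s6 = 1.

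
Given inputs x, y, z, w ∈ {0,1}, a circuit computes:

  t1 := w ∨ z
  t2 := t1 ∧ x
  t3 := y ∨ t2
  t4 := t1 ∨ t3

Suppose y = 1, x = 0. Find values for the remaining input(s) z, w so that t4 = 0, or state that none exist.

With y = 1, x = 0 fixed, none of the 4 settings of z, w give t4 = 0.
For example, with z=0, w=0:
t1 = w ∨ z = 0 ∨ 0 = 0
t2 = t1 ∧ x = 0 ∧ 0 = 0
t3 = y ∨ t2 = 1 ∨ 0 = 1
t4 = t1 ∨ t3 = 0 ∨ 1 = 1
giving t4 = 1 ≠ 0.

no solution exists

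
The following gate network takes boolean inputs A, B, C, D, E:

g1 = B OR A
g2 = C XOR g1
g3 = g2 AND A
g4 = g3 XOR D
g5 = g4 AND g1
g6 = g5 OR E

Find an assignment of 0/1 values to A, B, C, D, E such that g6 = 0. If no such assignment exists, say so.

A=1, B=1, C=0, D=1, E=0

Check with A=1, B=1, C=0, D=1, E=0:
g1 = B OR A = 1 OR 1 = 1
g2 = C XOR g1 = 0 XOR 1 = 1
g3 = g2 AND A = 1 AND 1 = 1
g4 = g3 XOR D = 1 XOR 1 = 0
g5 = g4 AND g1 = 0 AND 1 = 0
g6 = g5 OR E = 0 OR 0 = 0
So g6 = 0 as required.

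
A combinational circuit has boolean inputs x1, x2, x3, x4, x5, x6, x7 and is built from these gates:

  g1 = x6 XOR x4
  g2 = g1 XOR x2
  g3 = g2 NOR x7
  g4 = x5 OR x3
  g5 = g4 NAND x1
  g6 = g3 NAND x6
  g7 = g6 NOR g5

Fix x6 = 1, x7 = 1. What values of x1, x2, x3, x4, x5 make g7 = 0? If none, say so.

g7 = g6 NOR g5 must be 0, so at least one of g6, g5 is 1.
Check with x6 = 1, x7 = 1 and x1=0, x2=0, x3=0, x4=1, x5=1:
g1 = x6 XOR x4 = 1 XOR 1 = 0
g2 = g1 XOR x2 = 0 XOR 0 = 0
g3 = g2 NOR x7 = 0 NOR 1 = 0
g4 = x5 OR x3 = 1 OR 0 = 1
g5 = g4 NAND x1 = 1 NAND 0 = 1
g6 = g3 NAND x6 = 0 NAND 1 = 1
g7 = g6 NOR g5 = 1 NOR 1 = 0
So g7 = 0.

x1=0 x2=0 x3=0 x4=1 x5=1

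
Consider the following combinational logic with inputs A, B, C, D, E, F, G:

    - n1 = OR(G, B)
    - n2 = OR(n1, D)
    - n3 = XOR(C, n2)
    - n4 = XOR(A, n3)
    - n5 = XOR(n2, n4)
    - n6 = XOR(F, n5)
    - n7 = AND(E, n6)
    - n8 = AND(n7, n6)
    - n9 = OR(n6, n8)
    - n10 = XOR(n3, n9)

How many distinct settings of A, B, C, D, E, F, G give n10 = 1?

n10 = XOR(n3, n9) must be 1, so n3 and n9 differ.
Enumerating the 128 input combinations, 64 give n10 = 1 and 64 give n10 = 0.

64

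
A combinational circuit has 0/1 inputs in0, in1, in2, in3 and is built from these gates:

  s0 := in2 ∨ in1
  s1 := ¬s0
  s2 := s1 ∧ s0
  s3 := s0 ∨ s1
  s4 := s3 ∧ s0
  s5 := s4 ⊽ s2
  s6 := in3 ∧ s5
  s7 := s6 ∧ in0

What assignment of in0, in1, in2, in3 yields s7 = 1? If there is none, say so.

s7 = s6 ∧ in0 must be 1, so both s6 = 1 and in0 = 1.
Check with in0=1, in1=0, in2=0, in3=1:
s0 = in2 ∨ in1 = 0 ∨ 0 = 0
s1 = ¬s0 = ¬0 = 1
s2 = s1 ∧ s0 = 1 ∧ 0 = 0
s3 = s0 ∨ s1 = 0 ∨ 1 = 1
s4 = s3 ∧ s0 = 1 ∧ 0 = 0
s5 = s4 ⊽ s2 = 0 ⊽ 0 = 1
s6 = in3 ∧ s5 = 1 ∧ 1 = 1
s7 = s6 ∧ in0 = 1 ∧ 1 = 1
So s7 = 1 as required.

in0=1, in1=0, in2=0, in3=1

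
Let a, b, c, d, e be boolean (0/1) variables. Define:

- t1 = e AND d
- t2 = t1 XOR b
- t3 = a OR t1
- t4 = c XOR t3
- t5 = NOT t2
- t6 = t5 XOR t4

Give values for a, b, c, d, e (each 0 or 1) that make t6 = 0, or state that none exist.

a=1, b=0, c=0, d=0, e=0

t6 = t5 XOR t4 must be 0, so t5 and t4 are equal.
Check with a=1, b=0, c=0, d=0, e=0:
t1 = e AND d = 0 AND 0 = 0
t2 = t1 XOR b = 0 XOR 0 = 0
t3 = a OR t1 = 1 OR 0 = 1
t4 = c XOR t3 = 0 XOR 1 = 1
t5 = NOT t2 = NOT 0 = 1
t6 = t5 XOR t4 = 1 XOR 1 = 0
So t6 = 0 as required.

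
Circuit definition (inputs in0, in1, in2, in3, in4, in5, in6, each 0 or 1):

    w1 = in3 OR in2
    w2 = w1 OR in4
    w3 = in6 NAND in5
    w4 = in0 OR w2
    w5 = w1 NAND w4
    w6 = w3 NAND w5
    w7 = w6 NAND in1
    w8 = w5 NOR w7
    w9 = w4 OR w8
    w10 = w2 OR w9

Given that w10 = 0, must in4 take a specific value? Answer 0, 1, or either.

w10 = w2 OR w9 must be 0, so both w2 = 0 and w9 = 0.
w2 = w1 OR in4 must be 0, so both w1 = 0 and in4 = 0.
w9 = w4 OR w8 must be 0, so both w4 = 0 and w8 = 0.
Every assignment with w10 = 0 has in4 = 0; there are 8 such assignment(s).

0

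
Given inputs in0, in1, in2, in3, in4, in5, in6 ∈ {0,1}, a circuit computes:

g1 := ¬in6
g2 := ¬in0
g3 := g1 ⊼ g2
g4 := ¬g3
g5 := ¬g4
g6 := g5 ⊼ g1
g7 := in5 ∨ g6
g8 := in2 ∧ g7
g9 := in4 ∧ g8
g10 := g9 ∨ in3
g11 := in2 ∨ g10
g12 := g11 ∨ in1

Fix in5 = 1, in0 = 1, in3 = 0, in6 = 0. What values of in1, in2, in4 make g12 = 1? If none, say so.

Check with in5 = 1, in0 = 1, in3 = 0, in6 = 0 and in1=0, in2=1, in4=0:
g1 = ¬in6 = ¬0 = 1
g2 = ¬in0 = ¬1 = 0
g3 = g1 ⊼ g2 = 1 ⊼ 0 = 1
g4 = ¬g3 = ¬1 = 0
g5 = ¬g4 = ¬0 = 1
g6 = g5 ⊼ g1 = 1 ⊼ 1 = 0
g7 = in5 ∨ g6 = 1 ∨ 0 = 1
g8 = in2 ∧ g7 = 1 ∧ 1 = 1
g9 = in4 ∧ g8 = 0 ∧ 1 = 0
g10 = g9 ∨ in3 = 0 ∨ 0 = 0
g11 = in2 ∨ g10 = 1 ∨ 0 = 1
g12 = g11 ∨ in1 = 1 ∨ 0 = 1
So g12 = 1.

in1=0 in2=1 in4=0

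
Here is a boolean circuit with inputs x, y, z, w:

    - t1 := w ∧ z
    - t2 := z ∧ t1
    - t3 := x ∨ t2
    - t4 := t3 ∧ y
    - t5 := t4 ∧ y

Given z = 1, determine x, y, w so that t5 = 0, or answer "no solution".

t5 = t4 ∧ y must be 0, so at least one of t4, y is 0.
Check with z = 1 and x=1, y=0, w=0:
t1 = w ∧ z = 0 ∧ 1 = 0
t2 = z ∧ t1 = 1 ∧ 0 = 0
t3 = x ∨ t2 = 1 ∨ 0 = 1
t4 = t3 ∧ y = 1 ∧ 0 = 0
t5 = t4 ∧ y = 0 ∧ 0 = 0
So t5 = 0.

x=1, y=0, w=0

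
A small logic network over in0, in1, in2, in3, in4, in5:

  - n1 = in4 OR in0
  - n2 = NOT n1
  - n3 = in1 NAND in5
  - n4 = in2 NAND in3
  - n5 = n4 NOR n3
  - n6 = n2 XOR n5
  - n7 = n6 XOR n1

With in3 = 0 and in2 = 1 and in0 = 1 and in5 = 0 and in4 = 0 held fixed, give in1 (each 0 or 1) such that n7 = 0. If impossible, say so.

no solution exists

With in3 = 0 and in2 = 1 and in0 = 1 and in5 = 0 and in4 = 0 fixed, none of the 2 settings of in1 give n7 = 0.
For example, with in1=1:
n1 = in4 OR in0 = 0 OR 1 = 1
n2 = NOT n1 = NOT 1 = 0
n3 = in1 NAND in5 = 1 NAND 0 = 1
n4 = in2 NAND in3 = 1 NAND 0 = 1
n5 = n4 NOR n3 = 1 NOR 1 = 0
n6 = n2 XOR n5 = 0 XOR 0 = 0
n7 = n6 XOR n1 = 0 XOR 1 = 1
giving n7 = 1 ≠ 0.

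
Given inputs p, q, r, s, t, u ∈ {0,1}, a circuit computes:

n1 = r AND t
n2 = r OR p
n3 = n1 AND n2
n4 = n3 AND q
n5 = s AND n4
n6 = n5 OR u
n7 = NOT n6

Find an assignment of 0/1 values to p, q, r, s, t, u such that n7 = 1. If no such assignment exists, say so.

n7 = NOT n6 must be 1, so n6 = 0.
Check with p=0 q=0 r=1 s=0 t=1 u=0:
n1 = r AND t = 1 AND 1 = 1
n2 = r OR p = 1 OR 0 = 1
n3 = n1 AND n2 = 1 AND 1 = 1
n4 = n3 AND q = 1 AND 0 = 0
n5 = s AND n4 = 0 AND 0 = 0
n6 = n5 OR u = 0 OR 0 = 0
n7 = NOT n6 = NOT 0 = 1
So n7 = 1 as required.

p=0 q=0 r=1 s=0 t=1 u=0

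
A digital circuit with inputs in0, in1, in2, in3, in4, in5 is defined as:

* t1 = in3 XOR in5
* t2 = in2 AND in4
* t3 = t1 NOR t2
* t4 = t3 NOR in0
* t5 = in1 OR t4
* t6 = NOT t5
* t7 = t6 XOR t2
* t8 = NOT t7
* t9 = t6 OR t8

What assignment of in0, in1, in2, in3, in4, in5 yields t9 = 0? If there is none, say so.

t9 = t6 OR t8 must be 0, so both t6 = 0 and t8 = 0.
t6 = NOT t5 must be 0, so t5 = 1.
Check with in0=1, in1=1, in2=1, in3=0, in4=1, in5=1:
t1 = in3 XOR in5 = 0 XOR 1 = 1
t2 = in2 AND in4 = 1 AND 1 = 1
t3 = t1 NOR t2 = 1 NOR 1 = 0
t4 = t3 NOR in0 = 0 NOR 1 = 0
t5 = in1 OR t4 = 1 OR 0 = 1
t6 = NOT t5 = NOT 1 = 0
t7 = t6 XOR t2 = 0 XOR 1 = 1
t8 = NOT t7 = NOT 1 = 0
t9 = t6 OR t8 = 0 OR 0 = 0
So t9 = 0 as required.

in0=1, in1=1, in2=1, in3=0, in4=1, in5=1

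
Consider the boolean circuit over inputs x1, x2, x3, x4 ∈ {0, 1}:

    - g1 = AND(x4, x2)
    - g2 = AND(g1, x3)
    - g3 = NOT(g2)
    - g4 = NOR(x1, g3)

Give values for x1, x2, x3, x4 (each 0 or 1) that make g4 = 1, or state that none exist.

x1=0 x2=1 x3=1 x4=1

Check with x1=0 x2=1 x3=1 x4=1:
g1 = AND(x4, x2) = AND(1, 1) = 1
g2 = AND(g1, x3) = AND(1, 1) = 1
g3 = NOT(g2) = NOT 1 = 0
g4 = NOR(x1, g3) = NOR(0, 0) = 1
So g4 = 1 as required.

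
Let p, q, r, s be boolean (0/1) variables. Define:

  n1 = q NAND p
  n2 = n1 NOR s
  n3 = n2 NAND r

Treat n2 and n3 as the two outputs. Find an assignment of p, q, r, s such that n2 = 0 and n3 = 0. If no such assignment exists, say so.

no solution exists

Across all 16 input combinations, none give both n2 = 0 and n3 = 0.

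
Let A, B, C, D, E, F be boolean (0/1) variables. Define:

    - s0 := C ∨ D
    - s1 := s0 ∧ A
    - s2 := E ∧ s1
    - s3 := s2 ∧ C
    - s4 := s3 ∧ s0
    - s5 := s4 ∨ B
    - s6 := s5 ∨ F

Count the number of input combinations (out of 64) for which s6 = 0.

s6 = s5 ∨ F must be 0, so both s5 = 0 and F = 0.
s5 = s4 ∨ B must be 0, so both s4 = 0 and B = 0.
Enumerating the 64 input combinations, 14 give s6 = 0 and 50 give s6 = 1.

14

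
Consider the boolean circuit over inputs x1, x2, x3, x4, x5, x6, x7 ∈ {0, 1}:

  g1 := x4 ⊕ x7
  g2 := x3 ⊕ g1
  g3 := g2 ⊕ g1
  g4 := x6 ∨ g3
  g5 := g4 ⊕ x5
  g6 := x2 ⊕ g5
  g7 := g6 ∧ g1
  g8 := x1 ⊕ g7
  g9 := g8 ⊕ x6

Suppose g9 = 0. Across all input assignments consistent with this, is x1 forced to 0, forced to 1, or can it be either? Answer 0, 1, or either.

either

Both values of x1 occur among assignments with g9 = 0:
  x1=0: x1=0, x2=0, x3=0, x4=0, x5=0, x6=0, x7=0
  x1=1: x1=1, x2=0, x3=0, x4=0, x5=0, x6=1, x7=0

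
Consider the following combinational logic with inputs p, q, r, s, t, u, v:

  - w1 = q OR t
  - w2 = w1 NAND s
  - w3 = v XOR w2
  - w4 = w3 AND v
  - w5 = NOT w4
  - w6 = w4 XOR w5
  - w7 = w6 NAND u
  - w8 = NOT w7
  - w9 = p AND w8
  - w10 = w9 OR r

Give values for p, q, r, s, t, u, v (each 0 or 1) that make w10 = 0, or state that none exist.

p=1 q=0 r=0 s=1 t=1 u=0 v=0

w10 = w9 OR r must be 0, so both w9 = 0 and r = 0.
Check with p=1 q=0 r=0 s=1 t=1 u=0 v=0:
w1 = q OR t = 0 OR 1 = 1
w2 = w1 NAND s = 1 NAND 1 = 0
w3 = v XOR w2 = 0 XOR 0 = 0
w4 = w3 AND v = 0 AND 0 = 0
w5 = NOT w4 = NOT 0 = 1
w6 = w4 XOR w5 = 0 XOR 1 = 1
w7 = w6 NAND u = 1 NAND 0 = 1
w8 = NOT w7 = NOT 1 = 0
w9 = p AND w8 = 1 AND 0 = 0
w10 = w9 OR r = 0 OR 0 = 0
So w10 = 0 as required.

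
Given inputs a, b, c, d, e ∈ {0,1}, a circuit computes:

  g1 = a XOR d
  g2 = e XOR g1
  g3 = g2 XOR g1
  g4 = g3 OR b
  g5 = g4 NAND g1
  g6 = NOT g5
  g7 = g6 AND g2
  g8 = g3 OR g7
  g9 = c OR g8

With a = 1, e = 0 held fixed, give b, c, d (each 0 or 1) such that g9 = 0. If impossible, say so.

Check with a = 1, e = 0 and b=0, c=0, d=1:
g1 = a XOR d = 1 XOR 1 = 0
g2 = e XOR g1 = 0 XOR 0 = 0
g3 = g2 XOR g1 = 0 XOR 0 = 0
g4 = g3 OR b = 0 OR 0 = 0
g5 = g4 NAND g1 = 0 NAND 0 = 1
g6 = NOT g5 = NOT 1 = 0
g7 = g6 AND g2 = 0 AND 0 = 0
g8 = g3 OR g7 = 0 OR 0 = 0
g9 = c OR g8 = 0 OR 0 = 0
So g9 = 0.

b=0, c=0, d=1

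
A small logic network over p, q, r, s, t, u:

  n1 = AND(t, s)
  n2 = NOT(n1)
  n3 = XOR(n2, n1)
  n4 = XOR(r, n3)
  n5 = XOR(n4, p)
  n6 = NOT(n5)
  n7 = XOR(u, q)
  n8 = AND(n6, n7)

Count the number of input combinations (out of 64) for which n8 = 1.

n8 = AND(n6, n7) must be 1, so both n6 = 1 and n7 = 1.
Enumerating the 64 input combinations, 16 give n8 = 1 and 48 give n8 = 0.

16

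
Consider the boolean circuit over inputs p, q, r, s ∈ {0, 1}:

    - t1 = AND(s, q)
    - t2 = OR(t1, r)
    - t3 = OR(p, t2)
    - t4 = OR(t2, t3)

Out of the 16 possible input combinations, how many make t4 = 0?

t4 = OR(t2, t3) must be 0, so both t2 = 0 and t3 = 0.
t2 = OR(t1, r) must be 0, so both t1 = 0 and r = 0.
Enumerating the 16 input combinations, 3 give t4 = 0 and 13 give t4 = 1.

3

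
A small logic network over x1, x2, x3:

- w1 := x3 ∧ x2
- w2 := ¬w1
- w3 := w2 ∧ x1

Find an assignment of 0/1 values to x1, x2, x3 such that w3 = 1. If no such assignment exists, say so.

Check with x1=1, x2=0, x3=1:
w1 = x3 ∧ x2 = 1 ∧ 0 = 0
w2 = ¬w1 = ¬0 = 1
w3 = w2 ∧ x1 = 1 ∧ 1 = 1
So w3 = 1 as required.

x1=1, x2=0, x3=1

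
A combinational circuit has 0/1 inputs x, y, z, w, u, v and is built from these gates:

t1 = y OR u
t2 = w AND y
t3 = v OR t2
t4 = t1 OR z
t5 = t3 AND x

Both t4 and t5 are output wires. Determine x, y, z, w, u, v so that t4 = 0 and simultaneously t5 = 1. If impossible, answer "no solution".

x=1, y=0, z=0, w=1, u=0, v=1

Check with x=1, y=0, z=0, w=1, u=0, v=1:
t1 = y OR u = 0 OR 0 = 0
t2 = w AND y = 1 AND 0 = 0
t3 = v OR t2 = 1 OR 0 = 1
t4 = t1 OR z = 0 OR 0 = 0
t5 = t3 AND x = 1 AND 1 = 1
So t4 = 0 and t5 = 1.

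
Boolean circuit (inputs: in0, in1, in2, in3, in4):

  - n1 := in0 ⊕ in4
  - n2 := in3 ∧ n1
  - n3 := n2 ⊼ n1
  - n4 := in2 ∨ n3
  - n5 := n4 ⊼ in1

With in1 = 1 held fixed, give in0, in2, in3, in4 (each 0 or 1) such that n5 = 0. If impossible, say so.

in0=0 in2=0 in3=0 in4=1

Check with in1 = 1 and in0=0, in2=0, in3=0, in4=1:
n1 = in0 ⊕ in4 = 0 ⊕ 1 = 1
n2 = in3 ∧ n1 = 0 ∧ 1 = 0
n3 = n2 ⊼ n1 = 0 ⊼ 1 = 1
n4 = in2 ∨ n3 = 0 ∨ 1 = 1
n5 = n4 ⊼ in1 = 1 ⊼ 1 = 0
So n5 = 0.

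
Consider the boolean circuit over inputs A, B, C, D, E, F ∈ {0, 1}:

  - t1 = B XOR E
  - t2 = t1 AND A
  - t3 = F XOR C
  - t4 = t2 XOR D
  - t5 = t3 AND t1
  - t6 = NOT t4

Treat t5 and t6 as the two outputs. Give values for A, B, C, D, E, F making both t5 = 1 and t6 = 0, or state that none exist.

A=0, B=1, C=0, D=1, E=0, F=1

Check with A=0, B=1, C=0, D=1, E=0, F=1:
t1 = B XOR E = 1 XOR 0 = 1
t2 = t1 AND A = 1 AND 0 = 0
t3 = F XOR C = 1 XOR 0 = 1
t4 = t2 XOR D = 0 XOR 1 = 1
t5 = t3 AND t1 = 1 AND 1 = 1
t6 = NOT t4 = NOT 1 = 0
So t5 = 1 and t6 = 0.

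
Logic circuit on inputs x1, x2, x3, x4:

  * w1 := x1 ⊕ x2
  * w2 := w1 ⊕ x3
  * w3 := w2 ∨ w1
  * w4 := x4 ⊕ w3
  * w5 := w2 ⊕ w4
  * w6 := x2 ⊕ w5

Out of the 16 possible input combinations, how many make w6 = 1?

8

w6 = x2 ⊕ w5 must be 1, so x2 and w5 differ.
Enumerating the 16 input combinations, 8 give w6 = 1 and 8 give w6 = 0.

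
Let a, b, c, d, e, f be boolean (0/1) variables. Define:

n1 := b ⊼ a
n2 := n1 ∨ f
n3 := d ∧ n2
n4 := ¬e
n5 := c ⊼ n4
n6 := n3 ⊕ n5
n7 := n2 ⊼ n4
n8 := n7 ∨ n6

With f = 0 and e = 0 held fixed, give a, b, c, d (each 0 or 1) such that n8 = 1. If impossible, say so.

a=1, b=0, c=1, d=1

Check with f = 0 and e = 0 and a=1, b=0, c=1, d=1:
n1 = b ⊼ a = 0 ⊼ 1 = 1
n2 = n1 ∨ f = 1 ∨ 0 = 1
n3 = d ∧ n2 = 1 ∧ 1 = 1
n4 = ¬e = ¬0 = 1
n5 = c ⊼ n4 = 1 ⊼ 1 = 0
n6 = n3 ⊕ n5 = 1 ⊕ 0 = 1
n7 = n2 ⊼ n4 = 1 ⊼ 1 = 0
n8 = n7 ∨ n6 = 0 ∨ 1 = 1
So n8 = 1.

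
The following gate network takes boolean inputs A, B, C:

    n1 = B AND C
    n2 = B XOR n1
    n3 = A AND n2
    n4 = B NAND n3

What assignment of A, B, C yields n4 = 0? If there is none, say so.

A=1, B=1, C=0

n4 = B NAND n3 must be 0, so both B = 1 and n3 = 1.
n3 = A AND n2 must be 1, so both A = 1 and n2 = 1.
n2 = B XOR n1 must be 1, so B and n1 differ.
Check with A=1, B=1, C=0:
n1 = B AND C = 1 AND 0 = 0
n2 = B XOR n1 = 1 XOR 0 = 1
n3 = A AND n2 = 1 AND 1 = 1
n4 = B NAND n3 = 1 NAND 1 = 0
So n4 = 0 as required.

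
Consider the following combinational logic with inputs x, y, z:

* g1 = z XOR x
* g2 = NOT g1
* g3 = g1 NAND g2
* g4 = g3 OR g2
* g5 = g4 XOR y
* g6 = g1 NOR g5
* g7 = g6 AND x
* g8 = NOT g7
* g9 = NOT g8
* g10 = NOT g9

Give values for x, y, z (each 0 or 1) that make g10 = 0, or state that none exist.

x=1 y=1 z=1

Check with x=1 y=1 z=1:
g1 = z XOR x = 1 XOR 1 = 0
g2 = NOT g1 = NOT 0 = 1
g3 = g1 NAND g2 = 0 NAND 1 = 1
g4 = g3 OR g2 = 1 OR 1 = 1
g5 = g4 XOR y = 1 XOR 1 = 0
g6 = g1 NOR g5 = 0 NOR 0 = 1
g7 = g6 AND x = 1 AND 1 = 1
g8 = NOT g7 = NOT 1 = 0
g9 = NOT g8 = NOT 0 = 1
g10 = NOT g9 = NOT 1 = 0
So g10 = 0 as required.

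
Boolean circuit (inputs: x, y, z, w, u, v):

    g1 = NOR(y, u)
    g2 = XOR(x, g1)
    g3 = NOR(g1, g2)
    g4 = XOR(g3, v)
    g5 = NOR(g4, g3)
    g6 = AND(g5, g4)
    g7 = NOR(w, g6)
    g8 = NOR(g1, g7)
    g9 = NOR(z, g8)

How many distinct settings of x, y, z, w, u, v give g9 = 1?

20

g9 = NOR(z, g8) must be 1, so both z = 0 and g8 = 0.
Enumerating the 64 input combinations, 20 give g9 = 1 and 44 give g9 = 0.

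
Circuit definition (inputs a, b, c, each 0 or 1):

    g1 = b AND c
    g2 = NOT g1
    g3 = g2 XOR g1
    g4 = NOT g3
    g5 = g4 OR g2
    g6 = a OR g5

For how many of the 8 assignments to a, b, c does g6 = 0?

g6 = a OR g5 must be 0, so both a = 0 and g5 = 0.
g5 = g4 OR g2 must be 0, so both g4 = 0 and g2 = 0.
g4 = NOT g3 must be 0, so g3 = 1.
Satisfying assignments:
  a=0, b=1, c=1

1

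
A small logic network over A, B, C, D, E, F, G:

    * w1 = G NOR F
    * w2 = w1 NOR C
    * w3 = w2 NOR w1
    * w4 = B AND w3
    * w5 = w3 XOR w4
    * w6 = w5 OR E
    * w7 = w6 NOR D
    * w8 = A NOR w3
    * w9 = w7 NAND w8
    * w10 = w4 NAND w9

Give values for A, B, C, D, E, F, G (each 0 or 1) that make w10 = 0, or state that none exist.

A=1, B=1, C=1, D=0, E=0, F=1, G=0

w10 = w4 NAND w9 must be 0, so both w4 = 1 and w9 = 1.
w4 = B AND w3 must be 1, so both B = 1 and w3 = 1.
Check with A=1, B=1, C=1, D=0, E=0, F=1, G=0:
w1 = G NOR F = 0 NOR 1 = 0
w2 = w1 NOR C = 0 NOR 1 = 0
w3 = w2 NOR w1 = 0 NOR 0 = 1
w4 = B AND w3 = 1 AND 1 = 1
w5 = w3 XOR w4 = 1 XOR 1 = 0
w6 = w5 OR E = 0 OR 0 = 0
w7 = w6 NOR D = 0 NOR 0 = 1
w8 = A NOR w3 = 1 NOR 1 = 0
w9 = w7 NAND w8 = 1 NAND 0 = 1
w10 = w4 NAND w9 = 1 NAND 1 = 0
So w10 = 0 as required.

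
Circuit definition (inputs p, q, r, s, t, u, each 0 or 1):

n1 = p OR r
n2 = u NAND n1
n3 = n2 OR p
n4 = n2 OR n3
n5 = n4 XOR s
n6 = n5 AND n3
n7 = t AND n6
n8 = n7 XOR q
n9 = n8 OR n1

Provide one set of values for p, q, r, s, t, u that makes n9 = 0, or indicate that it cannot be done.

Check with p=0, q=0, r=0, s=0, t=0, u=1:
n1 = p OR r = 0 OR 0 = 0
n2 = u NAND n1 = 1 NAND 0 = 1
n3 = n2 OR p = 1 OR 0 = 1
n4 = n2 OR n3 = 1 OR 1 = 1
n5 = n4 XOR s = 1 XOR 0 = 1
n6 = n5 AND n3 = 1 AND 1 = 1
n7 = t AND n6 = 0 AND 1 = 0
n8 = n7 XOR q = 0 XOR 0 = 0
n9 = n8 OR n1 = 0 OR 0 = 0
So n9 = 0 as required.

p=0, q=0, r=0, s=0, t=0, u=1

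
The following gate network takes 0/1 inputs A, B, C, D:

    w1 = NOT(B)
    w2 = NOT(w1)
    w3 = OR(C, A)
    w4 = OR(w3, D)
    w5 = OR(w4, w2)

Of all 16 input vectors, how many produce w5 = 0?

1

w5 = OR(w4, w2) must be 0, so both w4 = 0 and w2 = 0.
w4 = OR(w3, D) must be 0, so both w3 = 0 and D = 0.
w2 = NOT(w1) must be 0, so w1 = 1.
Enumerating the 16 input combinations, 1 give w5 = 0 and 15 give w5 = 1.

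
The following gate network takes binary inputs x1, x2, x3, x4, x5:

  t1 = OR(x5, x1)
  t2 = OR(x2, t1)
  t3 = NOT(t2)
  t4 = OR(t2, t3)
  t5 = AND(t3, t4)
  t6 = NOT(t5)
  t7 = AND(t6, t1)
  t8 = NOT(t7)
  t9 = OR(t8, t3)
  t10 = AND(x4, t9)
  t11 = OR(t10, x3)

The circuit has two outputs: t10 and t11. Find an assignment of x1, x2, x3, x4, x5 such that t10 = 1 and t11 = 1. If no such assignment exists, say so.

Check with x1=0 x2=0 x3=1 x4=1 x5=0:
t1 = OR(x5, x1) = OR(0, 0) = 0
t2 = OR(x2, t1) = OR(0, 0) = 0
t3 = NOT(t2) = NOT 0 = 1
t4 = OR(t2, t3) = OR(0, 1) = 1
t5 = AND(t3, t4) = AND(1, 1) = 1
t6 = NOT(t5) = NOT 1 = 0
t7 = AND(t6, t1) = AND(0, 0) = 0
t8 = NOT(t7) = NOT 0 = 1
t9 = OR(t8, t3) = OR(1, 1) = 1
t10 = AND(x4, t9) = AND(1, 1) = 1
t11 = OR(t10, x3) = OR(1, 1) = 1
So t10 = 1 and t11 = 1.

x1=0 x2=0 x3=1 x4=1 x5=0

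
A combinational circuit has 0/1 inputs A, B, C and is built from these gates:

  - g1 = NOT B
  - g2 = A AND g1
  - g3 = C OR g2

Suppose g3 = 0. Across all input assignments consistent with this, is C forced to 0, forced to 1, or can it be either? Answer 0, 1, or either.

0

g3 = C OR g2 must be 0, so both C = 0 and g2 = 0.
Every assignment with g3 = 0 has C = 0; there are 3 such assignment(s).
  A=0, B=0, C=0
  A=0, B=1, C=0
  A=1, B=1, C=0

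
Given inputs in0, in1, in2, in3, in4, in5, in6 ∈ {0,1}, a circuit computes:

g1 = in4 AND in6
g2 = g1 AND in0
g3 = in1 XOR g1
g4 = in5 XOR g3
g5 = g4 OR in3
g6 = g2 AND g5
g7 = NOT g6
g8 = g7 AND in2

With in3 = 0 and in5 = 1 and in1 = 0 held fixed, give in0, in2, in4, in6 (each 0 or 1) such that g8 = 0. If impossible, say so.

Check with in3 = 0 and in5 = 1 and in1 = 0 and in0=1, in2=0, in4=0, in6=0:
g1 = in4 AND in6 = 0 AND 0 = 0
g2 = g1 AND in0 = 0 AND 1 = 0
g3 = in1 XOR g1 = 0 XOR 0 = 0
g4 = in5 XOR g3 = 1 XOR 0 = 1
g5 = g4 OR in3 = 1 OR 0 = 1
g6 = g2 AND g5 = 0 AND 1 = 0
g7 = NOT g6 = NOT 0 = 1
g8 = g7 AND in2 = 1 AND 0 = 0
So g8 = 0.

in0=1, in2=0, in4=0, in6=0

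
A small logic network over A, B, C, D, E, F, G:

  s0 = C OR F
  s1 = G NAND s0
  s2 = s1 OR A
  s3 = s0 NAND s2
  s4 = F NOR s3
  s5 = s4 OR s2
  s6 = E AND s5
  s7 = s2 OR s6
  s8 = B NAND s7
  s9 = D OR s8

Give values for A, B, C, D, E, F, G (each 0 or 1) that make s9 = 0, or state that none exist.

s9 = D OR s8 must be 0, so both D = 0 and s8 = 0.
Check with A=1, B=1, C=0, D=0, E=0, F=0, G=0:
s0 = C OR F = 0 OR 0 = 0
s1 = G NAND s0 = 0 NAND 0 = 1
s2 = s1 OR A = 1 OR 1 = 1
s3 = s0 NAND s2 = 0 NAND 1 = 1
s4 = F NOR s3 = 0 NOR 1 = 0
s5 = s4 OR s2 = 0 OR 1 = 1
s6 = E AND s5 = 0 AND 1 = 0
s7 = s2 OR s6 = 1 OR 0 = 1
s8 = B NAND s7 = 1 NAND 1 = 0
s9 = D OR s8 = 0 OR 0 = 0
So s9 = 0 as required.

A=1, B=1, C=0, D=0, E=0, F=0, G=0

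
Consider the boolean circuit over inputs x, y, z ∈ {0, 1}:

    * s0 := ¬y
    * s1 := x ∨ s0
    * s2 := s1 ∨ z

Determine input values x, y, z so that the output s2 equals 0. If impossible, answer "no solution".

s2 = s1 ∨ z must be 0, so both s1 = 0 and z = 0.
s1 = x ∨ s0 must be 0, so both x = 0 and s0 = 0.
Check with x=0, y=1, z=0:
s0 = ¬y = ¬1 = 0
s1 = x ∨ s0 = 0 ∨ 0 = 0
s2 = s1 ∨ z = 0 ∨ 0 = 0
So s2 = 0 as required.

x=0, y=1, z=0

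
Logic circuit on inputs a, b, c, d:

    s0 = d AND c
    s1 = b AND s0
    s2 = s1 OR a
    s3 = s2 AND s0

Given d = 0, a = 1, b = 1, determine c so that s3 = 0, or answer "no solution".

c=1

s3 = s2 AND s0 must be 0, so at least one of s2, s0 is 0.
Check with d = 0, a = 1, b = 1 and c=1:
s0 = d AND c = 0 AND 1 = 0
s1 = b AND s0 = 1 AND 0 = 0
s2 = s1 OR a = 0 OR 1 = 1
s3 = s2 AND s0 = 1 AND 0 = 0
So s3 = 0.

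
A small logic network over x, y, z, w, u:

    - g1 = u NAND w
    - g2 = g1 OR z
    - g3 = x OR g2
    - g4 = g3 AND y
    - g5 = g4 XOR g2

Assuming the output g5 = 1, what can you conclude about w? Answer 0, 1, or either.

either

Both values of w occur among assignments with g5 = 1:
  w=0: x=0, y=0, z=0, w=0, u=0
  w=1: x=0, y=0, z=0, w=1, u=0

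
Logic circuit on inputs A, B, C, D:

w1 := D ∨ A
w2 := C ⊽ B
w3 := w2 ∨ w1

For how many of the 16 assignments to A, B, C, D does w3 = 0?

3

w3 = w2 ∨ w1 must be 0, so both w2 = 0 and w1 = 0.
Enumerating the 16 input combinations, 3 give w3 = 0 and 13 give w3 = 1.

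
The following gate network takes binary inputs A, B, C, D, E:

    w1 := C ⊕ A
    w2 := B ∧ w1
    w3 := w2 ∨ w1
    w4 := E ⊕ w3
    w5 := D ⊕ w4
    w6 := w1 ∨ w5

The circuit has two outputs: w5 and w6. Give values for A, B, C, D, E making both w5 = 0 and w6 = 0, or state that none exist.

Check with A=0 B=1 C=0 D=1 E=1:
w1 = C ⊕ A = 0 ⊕ 0 = 0
w2 = B ∧ w1 = 1 ∧ 0 = 0
w3 = w2 ∨ w1 = 0 ∨ 0 = 0
w4 = E ⊕ w3 = 1 ⊕ 0 = 1
w5 = D ⊕ w4 = 1 ⊕ 1 = 0
w6 = w1 ∨ w5 = 0 ∨ 0 = 0
So w5 = 0 and w6 = 0.

A=0 B=1 C=0 D=1 E=1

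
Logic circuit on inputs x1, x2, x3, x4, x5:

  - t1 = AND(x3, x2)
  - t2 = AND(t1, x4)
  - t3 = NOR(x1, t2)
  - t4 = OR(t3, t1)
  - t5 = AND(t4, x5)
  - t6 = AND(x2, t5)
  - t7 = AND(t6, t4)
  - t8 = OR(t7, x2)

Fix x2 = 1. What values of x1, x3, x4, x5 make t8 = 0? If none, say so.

no solution exists

With x2 = 1 fixed, none of the 16 settings of x1, x3, x4, x5 give t8 = 0.
For example, with x1=1, x3=1, x4=1, x5=0:
t1 = AND(x3, x2) = AND(1, 1) = 1
t2 = AND(t1, x4) = AND(1, 1) = 1
t3 = NOR(x1, t2) = NOR(1, 1) = 0
t4 = OR(t3, t1) = OR(0, 1) = 1
t5 = AND(t4, x5) = AND(1, 0) = 0
t6 = AND(x2, t5) = AND(1, 0) = 0
t7 = AND(t6, t4) = AND(0, 1) = 0
t8 = OR(t7, x2) = OR(0, 1) = 1
giving t8 = 1 ≠ 0.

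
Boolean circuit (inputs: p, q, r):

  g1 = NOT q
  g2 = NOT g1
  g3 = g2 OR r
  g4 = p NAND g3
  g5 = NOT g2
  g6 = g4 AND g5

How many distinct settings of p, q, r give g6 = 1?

3

g6 = g4 AND g5 must be 1, so both g4 = 1 and g5 = 1.
Satisfying assignments:
  p=0, q=0, r=0
  p=0, q=0, r=1
  p=1, q=0, r=0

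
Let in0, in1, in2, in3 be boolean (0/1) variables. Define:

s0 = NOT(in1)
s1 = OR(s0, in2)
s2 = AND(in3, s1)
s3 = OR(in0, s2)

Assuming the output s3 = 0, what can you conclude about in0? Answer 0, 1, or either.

0

s3 = OR(in0, s2) must be 0, so both in0 = 0 and s2 = 0.
s2 = AND(in3, s1) must be 0, so at least one of in3, s1 is 0.
Every assignment with s3 = 0 has in0 = 0; there are 5 such assignment(s).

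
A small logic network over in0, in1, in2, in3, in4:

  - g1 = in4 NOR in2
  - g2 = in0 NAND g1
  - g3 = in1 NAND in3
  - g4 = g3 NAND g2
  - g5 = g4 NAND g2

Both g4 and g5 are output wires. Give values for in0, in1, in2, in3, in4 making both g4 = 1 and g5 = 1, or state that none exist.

Check with in0=1 in1=0 in2=0 in3=0 in4=0:
g1 = in4 NOR in2 = 0 NOR 0 = 1
g2 = in0 NAND g1 = 1 NAND 1 = 0
g3 = in1 NAND in3 = 0 NAND 0 = 1
g4 = g3 NAND g2 = 1 NAND 0 = 1
g5 = g4 NAND g2 = 1 NAND 0 = 1
So g4 = 1 and g5 = 1.

in0=1 in1=0 in2=0 in3=0 in4=0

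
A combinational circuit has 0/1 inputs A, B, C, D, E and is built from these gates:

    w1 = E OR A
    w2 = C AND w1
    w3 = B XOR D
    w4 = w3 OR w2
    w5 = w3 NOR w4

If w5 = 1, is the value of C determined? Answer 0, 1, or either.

either

Both values of C occur among assignments with w5 = 1:
  C=0: A=0, B=0, C=0, D=0, E=0
  C=1: A=0, B=0, C=1, D=0, E=0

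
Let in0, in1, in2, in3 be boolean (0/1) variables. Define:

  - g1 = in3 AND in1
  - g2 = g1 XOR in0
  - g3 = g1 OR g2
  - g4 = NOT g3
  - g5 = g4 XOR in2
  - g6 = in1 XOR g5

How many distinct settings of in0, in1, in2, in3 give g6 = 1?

8

g6 = in1 XOR g5 must be 1, so in1 and g5 differ.
Enumerating the 16 input combinations, 8 give g6 = 1 and 8 give g6 = 0.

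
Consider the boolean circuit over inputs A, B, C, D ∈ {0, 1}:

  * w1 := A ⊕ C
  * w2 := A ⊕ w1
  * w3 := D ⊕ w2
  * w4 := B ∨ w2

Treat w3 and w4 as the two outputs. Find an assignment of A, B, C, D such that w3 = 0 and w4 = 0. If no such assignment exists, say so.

Check with A=0 B=0 C=0 D=0:
w1 = A ⊕ C = 0 ⊕ 0 = 0
w2 = A ⊕ w1 = 0 ⊕ 0 = 0
w3 = D ⊕ w2 = 0 ⊕ 0 = 0
w4 = B ∨ w2 = 0 ∨ 0 = 0
So w3 = 0 and w4 = 0.

A=0 B=0 C=0 D=0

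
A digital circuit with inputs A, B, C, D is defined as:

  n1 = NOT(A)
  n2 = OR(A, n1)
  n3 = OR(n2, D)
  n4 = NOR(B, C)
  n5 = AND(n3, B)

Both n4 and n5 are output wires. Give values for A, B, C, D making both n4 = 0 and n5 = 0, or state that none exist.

Check with A=1 B=0 C=1 D=1:
n1 = NOT(A) = NOT 1 = 0
n2 = OR(A, n1) = OR(1, 0) = 1
n3 = OR(n2, D) = OR(1, 1) = 1
n4 = NOR(B, C) = NOR(0, 1) = 0
n5 = AND(n3, B) = AND(1, 0) = 0
So n4 = 0 and n5 = 0.

A=1 B=0 C=1 D=1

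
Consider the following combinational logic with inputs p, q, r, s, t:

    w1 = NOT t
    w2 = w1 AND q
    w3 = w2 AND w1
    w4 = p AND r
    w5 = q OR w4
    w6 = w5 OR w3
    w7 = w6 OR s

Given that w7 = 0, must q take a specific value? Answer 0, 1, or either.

0

w7 = w6 OR s must be 0, so both w6 = 0 and s = 0.
w6 = w5 OR w3 must be 0, so both w5 = 0 and w3 = 0.
w5 = q OR w4 must be 0, so both q = 0 and w4 = 0.
Every assignment with w7 = 0 has q = 0; there are 6 such assignment(s).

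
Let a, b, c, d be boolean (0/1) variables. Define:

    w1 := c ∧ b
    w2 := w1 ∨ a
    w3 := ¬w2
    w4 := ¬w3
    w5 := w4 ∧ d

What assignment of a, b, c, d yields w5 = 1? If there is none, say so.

a=1, b=0, c=0, d=1

w5 = w4 ∧ d must be 1, so both w4 = 1 and d = 1.
w4 = ¬w3 must be 1, so w3 = 0.
Check with a=1, b=0, c=0, d=1:
w1 = c ∧ b = 0 ∧ 0 = 0
w2 = w1 ∨ a = 0 ∨ 1 = 1
w3 = ¬w2 = ¬1 = 0
w4 = ¬w3 = ¬0 = 1
w5 = w4 ∧ d = 1 ∧ 1 = 1
So w5 = 1 as required.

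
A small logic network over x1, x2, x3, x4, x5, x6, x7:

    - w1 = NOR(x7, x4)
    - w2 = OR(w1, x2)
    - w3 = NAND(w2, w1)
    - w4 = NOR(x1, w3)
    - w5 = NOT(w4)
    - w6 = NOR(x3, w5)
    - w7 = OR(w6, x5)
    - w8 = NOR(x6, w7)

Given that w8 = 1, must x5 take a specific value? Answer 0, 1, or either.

0

w8 = NOR(x6, w7) must be 1, so both x6 = 0 and w7 = 0.
w7 = OR(w6, x5) must be 0, so both w6 = 0 and x5 = 0.
w6 = NOR(x3, w5) must be 0, so at least one of x3, w5 is 1.
Every assignment with w8 = 1 has x5 = 0; there are 30 such assignment(s).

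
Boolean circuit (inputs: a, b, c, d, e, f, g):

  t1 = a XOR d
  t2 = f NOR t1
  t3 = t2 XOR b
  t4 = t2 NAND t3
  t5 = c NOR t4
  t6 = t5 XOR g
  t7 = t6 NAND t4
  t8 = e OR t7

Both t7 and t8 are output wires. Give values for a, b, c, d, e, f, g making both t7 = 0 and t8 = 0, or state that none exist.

Check with a=1 b=1 c=1 d=1 e=0 f=1 g=1:
t1 = a XOR d = 1 XOR 1 = 0
t2 = f NOR t1 = 1 NOR 0 = 0
t3 = t2 XOR b = 0 XOR 1 = 1
t4 = t2 NAND t3 = 0 NAND 1 = 1
t5 = c NOR t4 = 1 NOR 1 = 0
t6 = t5 XOR g = 0 XOR 1 = 1
t7 = t6 NAND t4 = 1 NAND 1 = 0
t8 = e OR t7 = 0 OR 0 = 0
So t7 = 0 and t8 = 0.

a=1 b=1 c=1 d=1 e=0 f=1 g=1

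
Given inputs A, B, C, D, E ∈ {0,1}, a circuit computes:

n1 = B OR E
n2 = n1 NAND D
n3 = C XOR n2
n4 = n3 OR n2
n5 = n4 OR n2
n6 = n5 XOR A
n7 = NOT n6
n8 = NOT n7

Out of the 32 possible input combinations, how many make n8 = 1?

16

n8 = NOT n7 must be 1, so n7 = 0.
n7 = NOT n6 must be 0, so n6 = 1.
n6 = n5 XOR A must be 1, so n5 and A differ.
Enumerating the 32 input combinations, 16 give n8 = 1 and 16 give n8 = 0.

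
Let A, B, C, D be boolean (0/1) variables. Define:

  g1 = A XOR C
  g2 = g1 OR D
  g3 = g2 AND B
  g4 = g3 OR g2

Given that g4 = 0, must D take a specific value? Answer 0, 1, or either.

g4 = g3 OR g2 must be 0, so both g3 = 0 and g2 = 0.
g3 = g2 AND B must be 0, so at least one of g2, B is 0.
Every assignment with g4 = 0 has D = 0; there are 4 such assignment(s).
  A=0, B=0, C=0, D=0
  A=0, B=1, C=0, D=0
  A=1, B=0, C=1, D=0
  A=1, B=1, C=1, D=0

0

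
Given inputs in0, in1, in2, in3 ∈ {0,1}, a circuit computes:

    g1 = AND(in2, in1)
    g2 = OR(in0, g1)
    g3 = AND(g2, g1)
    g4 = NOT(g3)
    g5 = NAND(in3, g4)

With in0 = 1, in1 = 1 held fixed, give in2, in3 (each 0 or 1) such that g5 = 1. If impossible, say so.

Check with in0 = 1, in1 = 1 and in2=0, in3=0:
g1 = AND(in2, in1) = AND(0, 1) = 0
g2 = OR(in0, g1) = OR(1, 0) = 1
g3 = AND(g2, g1) = AND(1, 0) = 0
g4 = NOT(g3) = NOT 0 = 1
g5 = NAND(in3, g4) = NAND(0, 1) = 1
So g5 = 1.

in2=0 in3=0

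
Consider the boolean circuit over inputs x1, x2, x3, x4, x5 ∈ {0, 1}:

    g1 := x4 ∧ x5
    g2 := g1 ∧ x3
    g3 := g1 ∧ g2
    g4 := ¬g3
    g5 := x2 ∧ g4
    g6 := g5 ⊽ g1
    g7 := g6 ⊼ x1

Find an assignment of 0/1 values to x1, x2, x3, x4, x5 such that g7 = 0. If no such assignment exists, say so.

x1=1, x2=0, x3=1, x4=0, x5=1

g7 = g6 ⊼ x1 must be 0, so both g6 = 1 and x1 = 1.
g6 = g5 ⊽ g1 must be 1, so both g5 = 0 and g1 = 0.
Check with x1=1, x2=0, x3=1, x4=0, x5=1:
g1 = x4 ∧ x5 = 0 ∧ 1 = 0
g2 = g1 ∧ x3 = 0 ∧ 1 = 0
g3 = g1 ∧ g2 = 0 ∧ 0 = 0
g4 = ¬g3 = ¬0 = 1
g5 = x2 ∧ g4 = 0 ∧ 1 = 0
g6 = g5 ⊽ g1 = 0 ⊽ 0 = 1
g7 = g6 ⊼ x1 = 1 ⊼ 1 = 0
So g7 = 0 as required.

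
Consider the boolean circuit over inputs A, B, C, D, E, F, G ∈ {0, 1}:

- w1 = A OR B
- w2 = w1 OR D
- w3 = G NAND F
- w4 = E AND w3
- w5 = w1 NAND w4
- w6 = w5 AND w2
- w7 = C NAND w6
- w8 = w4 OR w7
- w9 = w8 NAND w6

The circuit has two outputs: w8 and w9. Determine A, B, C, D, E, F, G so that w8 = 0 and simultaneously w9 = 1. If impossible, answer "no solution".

Check with A=0, B=0, C=1, D=1, E=0, F=0, G=0:
w1 = A OR B = 0 OR 0 = 0
w2 = w1 OR D = 0 OR 1 = 1
w3 = G NAND F = 0 NAND 0 = 1
w4 = E AND w3 = 0 AND 1 = 0
w5 = w1 NAND w4 = 0 NAND 0 = 1
w6 = w5 AND w2 = 1 AND 1 = 1
w7 = C NAND w6 = 1 NAND 1 = 0
w8 = w4 OR w7 = 0 OR 0 = 0
w9 = w8 NAND w6 = 0 NAND 1 = 1
So w8 = 0 and w9 = 1.

A=0, B=0, C=1, D=1, E=0, F=0, G=0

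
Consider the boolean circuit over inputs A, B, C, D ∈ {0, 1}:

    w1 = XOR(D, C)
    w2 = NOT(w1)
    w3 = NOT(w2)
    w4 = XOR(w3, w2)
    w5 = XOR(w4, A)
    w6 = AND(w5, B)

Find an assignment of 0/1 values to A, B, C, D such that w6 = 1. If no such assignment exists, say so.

A=0, B=1, C=1, D=1

w6 = AND(w5, B) must be 1, so both w5 = 1 and B = 1.
Check with A=0, B=1, C=1, D=1:
w1 = XOR(D, C) = XOR(1, 1) = 0
w2 = NOT(w1) = NOT 0 = 1
w3 = NOT(w2) = NOT 1 = 0
w4 = XOR(w3, w2) = XOR(0, 1) = 1
w5 = XOR(w4, A) = XOR(1, 0) = 1
w6 = AND(w5, B) = AND(1, 1) = 1
So w6 = 1 as required.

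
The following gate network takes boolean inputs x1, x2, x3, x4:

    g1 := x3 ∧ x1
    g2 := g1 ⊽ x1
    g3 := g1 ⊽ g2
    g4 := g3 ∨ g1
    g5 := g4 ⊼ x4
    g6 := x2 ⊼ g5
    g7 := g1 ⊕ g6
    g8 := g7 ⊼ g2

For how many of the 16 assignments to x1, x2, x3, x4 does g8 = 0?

4

g8 = g7 ⊼ g2 must be 0, so both g7 = 1 and g2 = 1.
g7 = g1 ⊕ g6 must be 1, so g1 and g6 differ.
g2 = g1 ⊽ x1 must be 1, so both g1 = 0 and x1 = 0.
Satisfying assignments:
  x1=0, x2=0, x3=0, x4=0
  x1=0, x2=0, x3=0, x4=1
  x1=0, x2=0, x3=1, x4=0
  x1=0, x2=0, x3=1, x4=1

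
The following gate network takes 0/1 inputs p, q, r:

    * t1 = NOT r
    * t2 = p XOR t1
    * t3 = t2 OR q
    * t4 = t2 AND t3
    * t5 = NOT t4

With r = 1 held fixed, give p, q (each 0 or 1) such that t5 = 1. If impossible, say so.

p=0, q=0

Check with r = 1 and p=0, q=0:
t1 = NOT r = NOT 1 = 0
t2 = p XOR t1 = 0 XOR 0 = 0
t3 = t2 OR q = 0 OR 0 = 0
t4 = t2 AND t3 = 0 AND 0 = 0
t5 = NOT t4 = NOT 0 = 1
So t5 = 1.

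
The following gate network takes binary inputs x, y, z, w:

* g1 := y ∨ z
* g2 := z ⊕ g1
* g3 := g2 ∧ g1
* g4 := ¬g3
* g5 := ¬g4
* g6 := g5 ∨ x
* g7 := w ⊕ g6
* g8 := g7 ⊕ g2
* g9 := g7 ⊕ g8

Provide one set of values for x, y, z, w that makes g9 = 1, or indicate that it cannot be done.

g9 = g7 ⊕ g8 must be 1, so g7 and g8 differ.
Check with x=0 y=1 z=0 w=1:
g1 = y ∨ z = 1 ∨ 0 = 1
g2 = z ⊕ g1 = 0 ⊕ 1 = 1
g3 = g2 ∧ g1 = 1 ∧ 1 = 1
g4 = ¬g3 = ¬1 = 0
g5 = ¬g4 = ¬0 = 1
g6 = g5 ∨ x = 1 ∨ 0 = 1
g7 = w ⊕ g6 = 1 ⊕ 1 = 0
g8 = g7 ⊕ g2 = 0 ⊕ 1 = 1
g9 = g7 ⊕ g8 = 0 ⊕ 1 = 1
So g9 = 1 as required.

x=0 y=1 z=0 w=1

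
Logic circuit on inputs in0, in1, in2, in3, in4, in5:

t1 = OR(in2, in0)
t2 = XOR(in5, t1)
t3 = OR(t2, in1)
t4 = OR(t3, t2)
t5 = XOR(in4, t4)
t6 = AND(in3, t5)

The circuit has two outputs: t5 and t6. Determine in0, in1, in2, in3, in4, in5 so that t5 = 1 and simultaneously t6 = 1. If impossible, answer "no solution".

in0=1, in1=1, in2=0, in3=1, in4=0, in5=0

Check with in0=1, in1=1, in2=0, in3=1, in4=0, in5=0:
t1 = OR(in2, in0) = OR(0, 1) = 1
t2 = XOR(in5, t1) = XOR(0, 1) = 1
t3 = OR(t2, in1) = OR(1, 1) = 1
t4 = OR(t3, t2) = OR(1, 1) = 1
t5 = XOR(in4, t4) = XOR(0, 1) = 1
t6 = AND(in3, t5) = AND(1, 1) = 1
So t5 = 1 and t6 = 1.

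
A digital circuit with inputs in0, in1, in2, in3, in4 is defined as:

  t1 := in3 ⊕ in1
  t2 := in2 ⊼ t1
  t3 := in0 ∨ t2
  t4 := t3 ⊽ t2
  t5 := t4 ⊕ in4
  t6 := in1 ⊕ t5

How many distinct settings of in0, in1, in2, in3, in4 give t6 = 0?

16

t6 = in1 ⊕ t5 must be 0, so in1 and t5 are equal.
Enumerating the 32 input combinations, 16 give t6 = 0 and 16 give t6 = 1.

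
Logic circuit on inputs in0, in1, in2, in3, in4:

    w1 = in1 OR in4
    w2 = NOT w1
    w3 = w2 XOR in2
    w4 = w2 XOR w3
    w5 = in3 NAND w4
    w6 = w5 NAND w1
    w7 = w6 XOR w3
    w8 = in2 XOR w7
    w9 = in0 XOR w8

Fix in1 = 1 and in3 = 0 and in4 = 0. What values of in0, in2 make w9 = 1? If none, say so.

in0=1, in2=0

Check with in1 = 1 and in3 = 0 and in4 = 0 and in0=1, in2=0:
w1 = in1 OR in4 = 1 OR 0 = 1
w2 = NOT w1 = NOT 1 = 0
w3 = w2 XOR in2 = 0 XOR 0 = 0
w4 = w2 XOR w3 = 0 XOR 0 = 0
w5 = in3 NAND w4 = 0 NAND 0 = 1
w6 = w5 NAND w1 = 1 NAND 1 = 0
w7 = w6 XOR w3 = 0 XOR 0 = 0
w8 = in2 XOR w7 = 0 XOR 0 = 0
w9 = in0 XOR w8 = 1 XOR 0 = 1
So w9 = 1.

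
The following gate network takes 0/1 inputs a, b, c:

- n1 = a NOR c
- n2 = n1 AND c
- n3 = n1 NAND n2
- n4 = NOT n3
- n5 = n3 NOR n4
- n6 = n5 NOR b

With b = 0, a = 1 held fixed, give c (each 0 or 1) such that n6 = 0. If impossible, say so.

With b = 0, a = 1 fixed, none of the 2 settings of c give n6 = 0.
For example, with c=1:
n1 = a NOR c = 1 NOR 1 = 0
n2 = n1 AND c = 0 AND 1 = 0
n3 = n1 NAND n2 = 0 NAND 0 = 1
n4 = NOT n3 = NOT 1 = 0
n5 = n3 NOR n4 = 1 NOR 0 = 0
n6 = n5 NOR b = 0 NOR 0 = 1
giving n6 = 1 ≠ 0.

no solution exists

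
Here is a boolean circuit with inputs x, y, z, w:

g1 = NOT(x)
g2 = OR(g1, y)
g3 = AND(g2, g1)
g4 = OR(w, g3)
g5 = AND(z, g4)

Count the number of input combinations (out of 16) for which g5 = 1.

g5 = AND(z, g4) must be 1, so both z = 1 and g4 = 1.
g4 = OR(w, g3) must be 1, so at least one of w, g3 is 1.
Satisfying assignments:
  x=0, y=0, z=1, w=0
  x=0, y=0, z=1, w=1
  x=0, y=1, z=1, w=0
  x=0, y=1, z=1, w=1
  x=1, y=0, z=1, w=1
  x=1, y=1, z=1, w=1

6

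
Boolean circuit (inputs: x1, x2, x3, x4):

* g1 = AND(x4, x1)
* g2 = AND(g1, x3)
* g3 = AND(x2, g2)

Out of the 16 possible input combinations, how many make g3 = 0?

g3 = AND(x2, g2) must be 0, so at least one of x2, g2 is 0.
Enumerating the 16 input combinations, 15 give g3 = 0 and 1 give g3 = 1.

15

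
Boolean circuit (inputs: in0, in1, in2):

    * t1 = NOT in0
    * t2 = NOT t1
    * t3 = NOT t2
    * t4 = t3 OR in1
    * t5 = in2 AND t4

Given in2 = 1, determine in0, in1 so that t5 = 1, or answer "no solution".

Check with in2 = 1 and in0=0, in1=0:
t1 = NOT in0 = NOT 0 = 1
t2 = NOT t1 = NOT 1 = 0
t3 = NOT t2 = NOT 0 = 1
t4 = t3 OR in1 = 1 OR 0 = 1
t5 = in2 AND t4 = 1 AND 1 = 1
So t5 = 1.

in0=0 in1=0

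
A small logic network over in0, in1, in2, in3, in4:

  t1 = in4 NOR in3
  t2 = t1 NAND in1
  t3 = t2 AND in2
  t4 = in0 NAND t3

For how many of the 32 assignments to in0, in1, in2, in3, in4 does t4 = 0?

t4 = in0 NAND t3 must be 0, so both in0 = 1 and t3 = 1.
t3 = t2 AND in2 must be 1, so both t2 = 1 and in2 = 1.
t2 = t1 NAND in1 must be 1, so at least one of t1, in1 is 0.
Enumerating the 32 input combinations, 7 give t4 = 0 and 25 give t4 = 1.

7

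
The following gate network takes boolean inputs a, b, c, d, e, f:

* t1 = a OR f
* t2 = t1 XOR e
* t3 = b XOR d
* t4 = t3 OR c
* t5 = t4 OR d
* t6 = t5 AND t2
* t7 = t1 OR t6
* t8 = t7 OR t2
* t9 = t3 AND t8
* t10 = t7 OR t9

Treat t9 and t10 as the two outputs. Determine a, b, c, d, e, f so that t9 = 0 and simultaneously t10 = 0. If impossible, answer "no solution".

a=0 b=0 c=0 d=1 e=0 f=0

Check with a=0 b=0 c=0 d=1 e=0 f=0:
t1 = a OR f = 0 OR 0 = 0
t2 = t1 XOR e = 0 XOR 0 = 0
t3 = b XOR d = 0 XOR 1 = 1
t4 = t3 OR c = 1 OR 0 = 1
t5 = t4 OR d = 1 OR 1 = 1
t6 = t5 AND t2 = 1 AND 0 = 0
t7 = t1 OR t6 = 0 OR 0 = 0
t8 = t7 OR t2 = 0 OR 0 = 0
t9 = t3 AND t8 = 1 AND 0 = 0
t10 = t7 OR t9 = 0 OR 0 = 0
So t9 = 0 and t10 = 0.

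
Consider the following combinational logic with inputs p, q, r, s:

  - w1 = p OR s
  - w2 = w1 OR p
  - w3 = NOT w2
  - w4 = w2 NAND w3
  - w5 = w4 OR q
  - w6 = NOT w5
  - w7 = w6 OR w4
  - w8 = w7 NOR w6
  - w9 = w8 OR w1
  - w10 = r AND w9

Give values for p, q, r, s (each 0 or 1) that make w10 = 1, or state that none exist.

Check with p=0, q=1, r=1, s=1:
w1 = p OR s = 0 OR 1 = 1
w2 = w1 OR p = 1 OR 0 = 1
w3 = NOT w2 = NOT 1 = 0
w4 = w2 NAND w3 = 1 NAND 0 = 1
w5 = w4 OR q = 1 OR 1 = 1
w6 = NOT w5 = NOT 1 = 0
w7 = w6 OR w4 = 0 OR 1 = 1
w8 = w7 NOR w6 = 1 NOR 0 = 0
w9 = w8 OR w1 = 0 OR 1 = 1
w10 = r AND w9 = 1 AND 1 = 1
So w10 = 1 as required.

p=0, q=1, r=1, s=1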